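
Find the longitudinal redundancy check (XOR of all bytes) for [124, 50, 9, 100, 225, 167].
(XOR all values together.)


XOR chain: 124 ^ 50 ^ 9 ^ 100 ^ 225 ^ 167 = 101

101


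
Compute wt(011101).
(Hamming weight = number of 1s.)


Counting 1s in 011101

4


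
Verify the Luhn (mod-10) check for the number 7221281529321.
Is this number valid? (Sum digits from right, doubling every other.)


Luhn sum = 45
45 mod 10 = 5

Invalid (Luhn sum mod 10 = 5)


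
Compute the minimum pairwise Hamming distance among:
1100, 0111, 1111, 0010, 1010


Comparing all pairs, minimum distance: 1
Can detect 0 errors, correct 0 errors

1


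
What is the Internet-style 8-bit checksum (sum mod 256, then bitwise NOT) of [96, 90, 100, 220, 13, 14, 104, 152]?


Sum = 789 mod 256 = 21
Complement = 234

234


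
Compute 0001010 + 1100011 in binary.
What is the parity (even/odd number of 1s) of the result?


0001010 = 10
1100011 = 99
Sum = 109 = 1101101
1s count = 5

odd parity (5 ones in 1101101)


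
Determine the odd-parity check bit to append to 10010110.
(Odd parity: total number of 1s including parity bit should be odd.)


Number of 1s in data: 4
Parity bit: 1

1


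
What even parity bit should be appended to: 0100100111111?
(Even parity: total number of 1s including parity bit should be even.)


Number of 1s in data: 8
Parity bit: 0

0


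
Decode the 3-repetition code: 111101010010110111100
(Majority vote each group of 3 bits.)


Groups: 111, 101, 010, 010, 110, 111, 100
Majority votes: 1100110

1100110


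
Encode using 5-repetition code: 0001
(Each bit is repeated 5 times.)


Each bit -> 5 copies

00000000000000011111


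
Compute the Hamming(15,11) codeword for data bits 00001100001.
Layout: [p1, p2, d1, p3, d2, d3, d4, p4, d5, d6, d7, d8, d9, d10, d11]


Parity bits: p1=0, p2=0, p3=1, p4=1

000100011100001


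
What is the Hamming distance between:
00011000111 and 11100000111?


XOR: 11111000000
Count of 1s: 5

5


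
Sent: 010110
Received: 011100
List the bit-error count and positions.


XOR: 001010

2 error(s) at position(s): 2, 4


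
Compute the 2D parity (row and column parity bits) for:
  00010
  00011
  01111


Row parities: 100
Column parities: 01110

Row P: 100, Col P: 01110, Corner: 1


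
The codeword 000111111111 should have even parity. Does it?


Number of 1s: 9

No, parity error (9 ones)


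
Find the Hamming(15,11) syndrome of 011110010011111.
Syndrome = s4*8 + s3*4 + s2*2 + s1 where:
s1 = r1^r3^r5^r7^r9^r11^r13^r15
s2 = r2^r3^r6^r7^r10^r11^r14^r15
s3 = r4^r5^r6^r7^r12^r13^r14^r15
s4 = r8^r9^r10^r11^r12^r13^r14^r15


s1=1, s2=1, s3=0, s4=0

Syndrome = 3 (error at position 3)


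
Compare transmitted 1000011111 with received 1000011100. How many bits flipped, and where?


XOR: 0000000011

2 error(s) at position(s): 8, 9


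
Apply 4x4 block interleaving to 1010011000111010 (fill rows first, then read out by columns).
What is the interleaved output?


Matrix:
  1010
  0110
  0011
  1010
Read columns: 1001010011110010

1001010011110010


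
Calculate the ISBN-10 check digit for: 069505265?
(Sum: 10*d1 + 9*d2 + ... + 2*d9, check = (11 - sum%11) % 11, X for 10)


Weighted sum: 222
222 mod 11 = 2

Check digit: 9


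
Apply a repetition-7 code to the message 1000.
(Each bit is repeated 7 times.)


Each bit -> 7 copies

1111111000000000000000000000


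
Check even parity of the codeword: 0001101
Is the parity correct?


Number of 1s: 3

No, parity error (3 ones)


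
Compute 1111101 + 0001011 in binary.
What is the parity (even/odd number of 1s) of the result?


1111101 = 125
0001011 = 11
Sum = 136 = 10001000
1s count = 2

even parity (2 ones in 10001000)


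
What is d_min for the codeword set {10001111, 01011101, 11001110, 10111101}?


Comparing all pairs, minimum distance: 2
Can detect 1 errors, correct 0 errors

2


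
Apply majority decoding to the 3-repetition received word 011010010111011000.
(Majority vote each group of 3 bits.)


Groups: 011, 010, 010, 111, 011, 000
Majority votes: 100110

100110


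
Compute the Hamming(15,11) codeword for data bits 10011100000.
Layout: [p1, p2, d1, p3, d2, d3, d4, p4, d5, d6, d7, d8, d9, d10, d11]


Parity bits: p1=1, p2=1, p3=1, p4=0

111100101100000


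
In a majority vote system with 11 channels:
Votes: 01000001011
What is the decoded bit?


Ones: 4 out of 11
Threshold: 6

0 (4/11 voted 1)


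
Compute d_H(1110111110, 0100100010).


XOR: 1010011100
Count of 1s: 5

5


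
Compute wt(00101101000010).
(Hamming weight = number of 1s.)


Counting 1s in 00101101000010

5


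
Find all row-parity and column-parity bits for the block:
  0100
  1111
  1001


Row parities: 100
Column parities: 0010

Row P: 100, Col P: 0010, Corner: 1


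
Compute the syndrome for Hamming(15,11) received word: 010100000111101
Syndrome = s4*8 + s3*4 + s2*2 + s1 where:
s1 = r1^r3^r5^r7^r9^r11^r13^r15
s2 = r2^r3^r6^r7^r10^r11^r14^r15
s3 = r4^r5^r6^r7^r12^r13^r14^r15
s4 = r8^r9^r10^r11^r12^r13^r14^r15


s1=1, s2=0, s3=0, s4=1

Syndrome = 9 (error at position 9)


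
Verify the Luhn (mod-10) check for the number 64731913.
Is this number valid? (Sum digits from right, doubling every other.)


Luhn sum = 31
31 mod 10 = 1

Invalid (Luhn sum mod 10 = 1)


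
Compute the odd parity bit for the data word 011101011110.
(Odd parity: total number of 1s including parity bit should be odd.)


Number of 1s in data: 8
Parity bit: 1

1


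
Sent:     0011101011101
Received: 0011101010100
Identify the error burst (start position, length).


XOR: 0000000001001

Burst at position 9, length 4


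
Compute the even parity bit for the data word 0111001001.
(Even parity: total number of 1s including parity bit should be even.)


Number of 1s in data: 5
Parity bit: 1

1


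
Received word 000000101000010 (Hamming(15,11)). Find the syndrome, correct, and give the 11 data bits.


Syndrome = 0: no error detected

Data: 00011000010 (no errors)


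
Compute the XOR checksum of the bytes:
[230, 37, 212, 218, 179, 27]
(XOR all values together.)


XOR chain: 230 ^ 37 ^ 212 ^ 218 ^ 179 ^ 27 = 101

101


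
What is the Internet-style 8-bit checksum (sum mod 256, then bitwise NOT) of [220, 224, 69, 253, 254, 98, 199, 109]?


Sum = 1426 mod 256 = 146
Complement = 109

109


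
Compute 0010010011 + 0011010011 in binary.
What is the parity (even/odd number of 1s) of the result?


0010010011 = 147
0011010011 = 211
Sum = 358 = 101100110
1s count = 5

odd parity (5 ones in 101100110)


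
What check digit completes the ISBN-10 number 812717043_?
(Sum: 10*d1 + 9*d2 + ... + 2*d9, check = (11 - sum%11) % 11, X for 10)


Weighted sum: 213
213 mod 11 = 4

Check digit: 7


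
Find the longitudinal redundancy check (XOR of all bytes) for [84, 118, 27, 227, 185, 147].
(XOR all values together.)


XOR chain: 84 ^ 118 ^ 27 ^ 227 ^ 185 ^ 147 = 240

240


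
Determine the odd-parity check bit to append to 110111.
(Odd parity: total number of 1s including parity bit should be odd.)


Number of 1s in data: 5
Parity bit: 0

0


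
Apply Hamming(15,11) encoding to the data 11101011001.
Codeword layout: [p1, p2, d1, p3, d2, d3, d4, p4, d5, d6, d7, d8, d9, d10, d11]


Parity bits: p1=1, p2=0, p3=0, p4=0

101011001011001


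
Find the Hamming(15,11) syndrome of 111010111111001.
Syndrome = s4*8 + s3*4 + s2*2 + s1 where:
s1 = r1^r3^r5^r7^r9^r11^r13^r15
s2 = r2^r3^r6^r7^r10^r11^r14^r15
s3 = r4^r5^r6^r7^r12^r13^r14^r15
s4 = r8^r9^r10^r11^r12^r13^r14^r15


s1=1, s2=0, s3=0, s4=0

Syndrome = 1 (error at position 1)


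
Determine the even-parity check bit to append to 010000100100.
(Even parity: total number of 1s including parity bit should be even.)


Number of 1s in data: 3
Parity bit: 1

1


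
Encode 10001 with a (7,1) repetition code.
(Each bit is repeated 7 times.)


Each bit -> 7 copies

11111110000000000000000000001111111


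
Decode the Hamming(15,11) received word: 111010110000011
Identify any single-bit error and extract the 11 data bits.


Syndrome = 11: error at position 11

Data: 11010010011 (corrected bit 11)


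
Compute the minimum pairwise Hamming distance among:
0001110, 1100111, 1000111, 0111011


Comparing all pairs, minimum distance: 1
Can detect 0 errors, correct 0 errors

1


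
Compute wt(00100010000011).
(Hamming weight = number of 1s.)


Counting 1s in 00100010000011

4


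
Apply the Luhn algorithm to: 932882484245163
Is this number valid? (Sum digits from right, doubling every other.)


Luhn sum = 67
67 mod 10 = 7

Invalid (Luhn sum mod 10 = 7)


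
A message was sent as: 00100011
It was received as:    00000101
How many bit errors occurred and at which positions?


XOR: 00100110

3 error(s) at position(s): 2, 5, 6


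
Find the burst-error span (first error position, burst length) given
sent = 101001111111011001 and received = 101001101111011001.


XOR: 000000010000000000

Burst at position 7, length 1


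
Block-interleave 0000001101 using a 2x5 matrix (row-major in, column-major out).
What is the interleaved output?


Matrix:
  00000
  01101
Read columns: 0001010001

0001010001


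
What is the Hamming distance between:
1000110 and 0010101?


XOR: 1010011
Count of 1s: 4

4


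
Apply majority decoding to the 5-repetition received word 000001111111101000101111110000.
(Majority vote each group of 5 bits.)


Groups: 00000, 11111, 11101, 00010, 11111, 10000
Majority votes: 011010

011010


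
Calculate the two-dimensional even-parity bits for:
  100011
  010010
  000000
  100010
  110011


Row parities: 10000
Column parities: 100000

Row P: 10000, Col P: 100000, Corner: 1


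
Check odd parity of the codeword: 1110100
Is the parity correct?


Number of 1s: 4

No, parity error (4 ones)


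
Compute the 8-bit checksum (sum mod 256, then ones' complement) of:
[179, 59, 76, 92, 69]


Sum = 475 mod 256 = 219
Complement = 36

36


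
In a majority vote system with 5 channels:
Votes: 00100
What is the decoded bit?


Ones: 1 out of 5
Threshold: 3

0 (1/5 voted 1)


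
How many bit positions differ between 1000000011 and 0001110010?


XOR: 1001110001
Count of 1s: 5

5


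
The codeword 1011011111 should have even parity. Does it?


Number of 1s: 8

Yes, parity is correct (8 ones)


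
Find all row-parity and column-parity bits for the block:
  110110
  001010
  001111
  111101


Row parities: 0001
Column parities: 001110

Row P: 0001, Col P: 001110, Corner: 1


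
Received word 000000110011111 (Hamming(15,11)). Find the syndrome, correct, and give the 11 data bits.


Syndrome = 4: error at position 4

Data: 00010011111 (corrected bit 4)


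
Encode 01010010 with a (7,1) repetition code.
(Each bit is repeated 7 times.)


Each bit -> 7 copies

00000001111111000000011111110000000000000011111110000000


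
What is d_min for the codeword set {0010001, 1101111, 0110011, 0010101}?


Comparing all pairs, minimum distance: 1
Can detect 0 errors, correct 0 errors

1


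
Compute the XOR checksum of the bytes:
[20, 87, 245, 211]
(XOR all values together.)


XOR chain: 20 ^ 87 ^ 245 ^ 211 = 101

101


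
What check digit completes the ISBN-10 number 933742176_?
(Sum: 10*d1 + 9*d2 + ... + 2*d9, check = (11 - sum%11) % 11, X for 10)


Weighted sum: 261
261 mod 11 = 8

Check digit: 3


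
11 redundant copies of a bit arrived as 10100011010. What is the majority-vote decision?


Ones: 5 out of 11
Threshold: 6

0 (5/11 voted 1)


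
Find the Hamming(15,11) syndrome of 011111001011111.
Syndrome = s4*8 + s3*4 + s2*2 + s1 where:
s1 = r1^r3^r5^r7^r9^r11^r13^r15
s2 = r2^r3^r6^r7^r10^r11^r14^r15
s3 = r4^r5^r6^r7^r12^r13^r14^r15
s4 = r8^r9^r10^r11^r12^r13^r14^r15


s1=0, s2=0, s3=1, s4=0

Syndrome = 4 (error at position 4)


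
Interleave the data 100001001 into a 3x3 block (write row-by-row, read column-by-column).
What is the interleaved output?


Matrix:
  100
  001
  001
Read columns: 100000011

100000011


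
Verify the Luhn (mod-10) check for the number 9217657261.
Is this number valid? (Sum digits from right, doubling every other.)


Luhn sum = 39
39 mod 10 = 9

Invalid (Luhn sum mod 10 = 9)


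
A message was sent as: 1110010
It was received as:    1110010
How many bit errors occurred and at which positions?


XOR: 0000000

0 errors (received matches sent)


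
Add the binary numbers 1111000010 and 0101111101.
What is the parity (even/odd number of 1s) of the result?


1111000010 = 962
0101111101 = 381
Sum = 1343 = 10100111111
1s count = 8

even parity (8 ones in 10100111111)


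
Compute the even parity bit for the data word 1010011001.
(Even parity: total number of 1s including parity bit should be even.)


Number of 1s in data: 5
Parity bit: 1

1


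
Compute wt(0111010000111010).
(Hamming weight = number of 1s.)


Counting 1s in 0111010000111010

8


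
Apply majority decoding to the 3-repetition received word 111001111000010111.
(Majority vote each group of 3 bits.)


Groups: 111, 001, 111, 000, 010, 111
Majority votes: 101001

101001


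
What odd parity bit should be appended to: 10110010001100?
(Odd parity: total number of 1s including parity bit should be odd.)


Number of 1s in data: 6
Parity bit: 1

1


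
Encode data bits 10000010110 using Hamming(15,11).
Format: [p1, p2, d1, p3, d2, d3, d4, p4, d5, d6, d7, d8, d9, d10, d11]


Parity bits: p1=1, p2=1, p3=0, p4=1

111000010010110


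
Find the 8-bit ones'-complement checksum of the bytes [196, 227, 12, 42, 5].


Sum = 482 mod 256 = 226
Complement = 29

29


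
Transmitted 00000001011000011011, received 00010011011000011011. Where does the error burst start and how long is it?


XOR: 00010010000000000000

Burst at position 3, length 4


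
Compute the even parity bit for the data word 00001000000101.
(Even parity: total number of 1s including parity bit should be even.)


Number of 1s in data: 3
Parity bit: 1

1


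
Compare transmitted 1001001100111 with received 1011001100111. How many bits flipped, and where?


XOR: 0010000000000

1 error(s) at position(s): 2


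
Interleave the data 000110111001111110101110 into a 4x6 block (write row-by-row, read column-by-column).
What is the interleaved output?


Matrix:
  000110
  111001
  111110
  101110
Read columns: 011101100111101110110100

011101100111101110110100


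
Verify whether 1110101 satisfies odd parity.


Number of 1s: 5

Yes, parity is correct (5 ones)


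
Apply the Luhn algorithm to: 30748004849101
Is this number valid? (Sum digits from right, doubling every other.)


Luhn sum = 48
48 mod 10 = 8

Invalid (Luhn sum mod 10 = 8)


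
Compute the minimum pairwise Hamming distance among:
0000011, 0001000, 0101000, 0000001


Comparing all pairs, minimum distance: 1
Can detect 0 errors, correct 0 errors

1


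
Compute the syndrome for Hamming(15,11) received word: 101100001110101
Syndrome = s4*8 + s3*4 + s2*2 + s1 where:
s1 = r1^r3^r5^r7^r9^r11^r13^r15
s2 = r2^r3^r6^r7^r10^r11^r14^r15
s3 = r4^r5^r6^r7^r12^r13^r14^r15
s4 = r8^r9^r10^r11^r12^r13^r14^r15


s1=0, s2=0, s3=1, s4=1

Syndrome = 12 (error at position 12)


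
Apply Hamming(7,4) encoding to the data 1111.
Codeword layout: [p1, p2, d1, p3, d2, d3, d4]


Parity bits: p1=1, p2=1, p3=1

1111111


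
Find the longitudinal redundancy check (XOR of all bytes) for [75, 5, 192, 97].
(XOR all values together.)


XOR chain: 75 ^ 5 ^ 192 ^ 97 = 239

239


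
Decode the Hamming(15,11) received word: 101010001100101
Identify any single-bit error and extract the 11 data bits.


Syndrome = 6: error at position 6

Data: 11101100101 (corrected bit 6)


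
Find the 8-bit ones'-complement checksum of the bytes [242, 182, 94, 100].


Sum = 618 mod 256 = 106
Complement = 149

149


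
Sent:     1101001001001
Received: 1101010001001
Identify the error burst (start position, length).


XOR: 0000011000000

Burst at position 5, length 2


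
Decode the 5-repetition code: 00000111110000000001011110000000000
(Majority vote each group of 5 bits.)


Groups: 00000, 11111, 00000, 00001, 01111, 00000, 00000
Majority votes: 0100100

0100100


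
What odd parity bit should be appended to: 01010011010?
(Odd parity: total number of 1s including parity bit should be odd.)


Number of 1s in data: 5
Parity bit: 0

0


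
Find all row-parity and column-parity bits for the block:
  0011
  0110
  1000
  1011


Row parities: 0011
Column parities: 0110

Row P: 0011, Col P: 0110, Corner: 0


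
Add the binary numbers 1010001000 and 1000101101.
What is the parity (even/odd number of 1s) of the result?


1010001000 = 648
1000101101 = 557
Sum = 1205 = 10010110101
1s count = 6

even parity (6 ones in 10010110101)


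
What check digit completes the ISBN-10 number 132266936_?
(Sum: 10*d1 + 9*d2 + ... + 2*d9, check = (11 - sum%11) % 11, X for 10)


Weighted sum: 190
190 mod 11 = 3

Check digit: 8


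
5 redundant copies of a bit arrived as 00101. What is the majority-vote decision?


Ones: 2 out of 5
Threshold: 3

0 (2/5 voted 1)


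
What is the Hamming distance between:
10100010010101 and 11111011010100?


XOR: 01011001000001
Count of 1s: 5

5


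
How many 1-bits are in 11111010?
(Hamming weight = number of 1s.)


Counting 1s in 11111010

6


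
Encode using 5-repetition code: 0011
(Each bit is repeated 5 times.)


Each bit -> 5 copies

00000000001111111111


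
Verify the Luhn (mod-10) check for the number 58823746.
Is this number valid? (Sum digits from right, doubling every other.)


Luhn sum = 45
45 mod 10 = 5

Invalid (Luhn sum mod 10 = 5)


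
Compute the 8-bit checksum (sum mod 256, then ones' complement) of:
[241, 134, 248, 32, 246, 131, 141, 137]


Sum = 1310 mod 256 = 30
Complement = 225

225


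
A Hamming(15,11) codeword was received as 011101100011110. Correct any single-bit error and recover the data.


Syndrome = 0: no error detected

Data: 10110011110 (no errors)


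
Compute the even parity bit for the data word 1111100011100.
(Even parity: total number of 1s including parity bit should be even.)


Number of 1s in data: 8
Parity bit: 0

0


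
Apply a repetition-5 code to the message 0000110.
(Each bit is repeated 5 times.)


Each bit -> 5 copies

00000000000000000000111111111100000


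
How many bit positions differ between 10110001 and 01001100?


XOR: 11111101
Count of 1s: 7

7


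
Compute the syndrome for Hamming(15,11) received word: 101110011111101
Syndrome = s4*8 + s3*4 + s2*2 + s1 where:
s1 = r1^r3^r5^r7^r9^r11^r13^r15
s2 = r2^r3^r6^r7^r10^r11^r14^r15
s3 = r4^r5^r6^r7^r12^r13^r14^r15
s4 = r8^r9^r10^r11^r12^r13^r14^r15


s1=1, s2=0, s3=1, s4=1

Syndrome = 13 (error at position 13)


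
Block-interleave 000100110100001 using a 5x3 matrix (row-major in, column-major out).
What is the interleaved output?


Matrix:
  000
  100
  110
  100
  001
Read columns: 011100010000001

011100010000001


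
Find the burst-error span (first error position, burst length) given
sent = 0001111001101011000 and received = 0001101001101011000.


XOR: 0000010000000000000

Burst at position 5, length 1


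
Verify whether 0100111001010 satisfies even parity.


Number of 1s: 6

Yes, parity is correct (6 ones)


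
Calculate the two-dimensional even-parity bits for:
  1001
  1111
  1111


Row parities: 000
Column parities: 1001

Row P: 000, Col P: 1001, Corner: 0


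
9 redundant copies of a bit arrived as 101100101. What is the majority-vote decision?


Ones: 5 out of 9
Threshold: 5

1 (5/9 voted 1)


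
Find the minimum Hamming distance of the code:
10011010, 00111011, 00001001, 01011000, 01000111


Comparing all pairs, minimum distance: 3
Can detect 2 errors, correct 1 errors

3


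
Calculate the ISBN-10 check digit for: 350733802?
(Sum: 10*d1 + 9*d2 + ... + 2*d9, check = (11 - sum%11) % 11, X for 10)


Weighted sum: 193
193 mod 11 = 6

Check digit: 5


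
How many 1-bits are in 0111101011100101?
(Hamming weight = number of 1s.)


Counting 1s in 0111101011100101

10


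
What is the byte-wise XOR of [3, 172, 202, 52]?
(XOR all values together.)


XOR chain: 3 ^ 172 ^ 202 ^ 52 = 81

81


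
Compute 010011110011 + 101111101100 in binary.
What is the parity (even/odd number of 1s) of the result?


010011110011 = 1267
101111101100 = 3052
Sum = 4319 = 1000011011111
1s count = 8

even parity (8 ones in 1000011011111)


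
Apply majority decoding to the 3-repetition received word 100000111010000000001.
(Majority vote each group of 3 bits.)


Groups: 100, 000, 111, 010, 000, 000, 001
Majority votes: 0010000

0010000


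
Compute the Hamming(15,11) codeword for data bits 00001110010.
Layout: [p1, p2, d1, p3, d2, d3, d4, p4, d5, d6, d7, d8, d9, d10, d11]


Parity bits: p1=0, p2=1, p3=1, p4=0

010100001110010


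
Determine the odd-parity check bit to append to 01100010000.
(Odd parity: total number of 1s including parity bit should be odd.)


Number of 1s in data: 3
Parity bit: 0

0


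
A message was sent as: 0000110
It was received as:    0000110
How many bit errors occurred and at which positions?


XOR: 0000000

0 errors (received matches sent)


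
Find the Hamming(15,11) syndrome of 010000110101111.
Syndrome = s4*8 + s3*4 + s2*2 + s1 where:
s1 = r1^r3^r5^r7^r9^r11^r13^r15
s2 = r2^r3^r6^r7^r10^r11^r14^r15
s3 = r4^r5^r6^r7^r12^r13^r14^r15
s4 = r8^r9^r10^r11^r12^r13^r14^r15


s1=1, s2=1, s3=1, s4=0

Syndrome = 7 (error at position 7)


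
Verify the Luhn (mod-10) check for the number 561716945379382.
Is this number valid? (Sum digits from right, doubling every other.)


Luhn sum = 74
74 mod 10 = 4

Invalid (Luhn sum mod 10 = 4)


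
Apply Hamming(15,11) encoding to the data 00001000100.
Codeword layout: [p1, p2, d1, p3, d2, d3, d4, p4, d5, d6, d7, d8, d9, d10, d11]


Parity bits: p1=0, p2=0, p3=1, p4=0

000100001000100


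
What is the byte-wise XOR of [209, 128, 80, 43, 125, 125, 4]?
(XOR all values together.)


XOR chain: 209 ^ 128 ^ 80 ^ 43 ^ 125 ^ 125 ^ 4 = 46

46


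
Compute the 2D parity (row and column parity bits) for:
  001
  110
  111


Row parities: 101
Column parities: 000

Row P: 101, Col P: 000, Corner: 0


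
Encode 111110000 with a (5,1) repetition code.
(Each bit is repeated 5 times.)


Each bit -> 5 copies

111111111111111111111111100000000000000000000


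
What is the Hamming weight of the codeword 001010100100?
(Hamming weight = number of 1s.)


Counting 1s in 001010100100

4


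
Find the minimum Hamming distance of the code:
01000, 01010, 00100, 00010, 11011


Comparing all pairs, minimum distance: 1
Can detect 0 errors, correct 0 errors

1


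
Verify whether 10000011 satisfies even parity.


Number of 1s: 3

No, parity error (3 ones)


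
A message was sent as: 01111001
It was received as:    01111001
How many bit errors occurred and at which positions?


XOR: 00000000

0 errors (received matches sent)


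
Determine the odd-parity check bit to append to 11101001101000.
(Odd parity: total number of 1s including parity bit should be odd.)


Number of 1s in data: 7
Parity bit: 0

0


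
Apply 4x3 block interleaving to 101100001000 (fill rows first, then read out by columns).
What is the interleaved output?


Matrix:
  101
  100
  001
  000
Read columns: 110000001010

110000001010


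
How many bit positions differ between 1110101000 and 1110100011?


XOR: 0000001011
Count of 1s: 3

3


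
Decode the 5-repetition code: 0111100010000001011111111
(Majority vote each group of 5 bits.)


Groups: 01111, 00010, 00000, 10111, 11111
Majority votes: 10011

10011


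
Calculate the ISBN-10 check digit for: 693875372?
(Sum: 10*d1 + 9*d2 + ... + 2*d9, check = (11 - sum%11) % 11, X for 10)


Weighted sum: 325
325 mod 11 = 6

Check digit: 5


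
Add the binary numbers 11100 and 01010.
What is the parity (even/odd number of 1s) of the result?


11100 = 28
01010 = 10
Sum = 38 = 100110
1s count = 3

odd parity (3 ones in 100110)


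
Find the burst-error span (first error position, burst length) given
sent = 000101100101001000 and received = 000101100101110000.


XOR: 000000000000111000

Burst at position 12, length 3


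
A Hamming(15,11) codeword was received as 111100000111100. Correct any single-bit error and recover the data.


Syndrome = 4: error at position 4

Data: 10000111100 (corrected bit 4)


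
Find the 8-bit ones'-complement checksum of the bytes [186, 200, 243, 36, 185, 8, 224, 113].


Sum = 1195 mod 256 = 171
Complement = 84

84


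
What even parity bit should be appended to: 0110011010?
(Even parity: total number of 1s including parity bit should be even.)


Number of 1s in data: 5
Parity bit: 1

1


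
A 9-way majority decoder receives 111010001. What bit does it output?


Ones: 5 out of 9
Threshold: 5

1 (5/9 voted 1)


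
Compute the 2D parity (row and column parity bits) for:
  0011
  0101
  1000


Row parities: 001
Column parities: 1110

Row P: 001, Col P: 1110, Corner: 1


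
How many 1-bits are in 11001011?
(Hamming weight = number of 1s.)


Counting 1s in 11001011

5


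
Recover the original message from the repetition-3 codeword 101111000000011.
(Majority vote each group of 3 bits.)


Groups: 101, 111, 000, 000, 011
Majority votes: 11001

11001


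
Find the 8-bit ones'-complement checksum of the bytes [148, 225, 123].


Sum = 496 mod 256 = 240
Complement = 15

15


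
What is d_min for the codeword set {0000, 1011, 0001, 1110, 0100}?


Comparing all pairs, minimum distance: 1
Can detect 0 errors, correct 0 errors

1


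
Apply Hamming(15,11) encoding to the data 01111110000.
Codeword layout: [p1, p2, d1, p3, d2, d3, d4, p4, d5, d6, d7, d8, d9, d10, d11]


Parity bits: p1=0, p2=0, p3=1, p4=1

000111111110000


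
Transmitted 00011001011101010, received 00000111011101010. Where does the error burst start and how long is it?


XOR: 00011110000000000

Burst at position 3, length 4


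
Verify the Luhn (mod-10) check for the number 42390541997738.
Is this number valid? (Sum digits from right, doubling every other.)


Luhn sum = 83
83 mod 10 = 3

Invalid (Luhn sum mod 10 = 3)


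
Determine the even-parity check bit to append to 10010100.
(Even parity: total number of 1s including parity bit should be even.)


Number of 1s in data: 3
Parity bit: 1

1


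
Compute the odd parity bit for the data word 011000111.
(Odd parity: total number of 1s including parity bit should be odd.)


Number of 1s in data: 5
Parity bit: 0

0


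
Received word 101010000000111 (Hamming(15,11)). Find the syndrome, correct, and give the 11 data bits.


Syndrome = 11: error at position 11

Data: 11000010111 (corrected bit 11)


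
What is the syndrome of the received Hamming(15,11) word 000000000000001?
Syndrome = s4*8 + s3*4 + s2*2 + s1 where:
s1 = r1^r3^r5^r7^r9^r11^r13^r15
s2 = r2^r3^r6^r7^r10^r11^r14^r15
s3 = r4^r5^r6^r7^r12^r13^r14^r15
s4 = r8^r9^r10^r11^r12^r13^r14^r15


s1=1, s2=1, s3=1, s4=1

Syndrome = 15 (error at position 15)


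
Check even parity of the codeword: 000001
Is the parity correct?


Number of 1s: 1

No, parity error (1 ones)


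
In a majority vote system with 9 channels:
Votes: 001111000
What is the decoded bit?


Ones: 4 out of 9
Threshold: 5

0 (4/9 voted 1)


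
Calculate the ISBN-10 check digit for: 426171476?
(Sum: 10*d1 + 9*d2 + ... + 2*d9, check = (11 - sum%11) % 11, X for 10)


Weighted sum: 209
209 mod 11 = 0

Check digit: 0


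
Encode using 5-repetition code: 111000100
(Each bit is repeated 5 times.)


Each bit -> 5 copies

111111111111111000000000000000111110000000000


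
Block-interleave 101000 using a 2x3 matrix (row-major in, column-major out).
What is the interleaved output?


Matrix:
  101
  000
Read columns: 100010

100010


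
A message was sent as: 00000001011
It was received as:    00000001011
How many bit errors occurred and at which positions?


XOR: 00000000000

0 errors (received matches sent)


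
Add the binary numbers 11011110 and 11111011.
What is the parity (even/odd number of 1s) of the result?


11011110 = 222
11111011 = 251
Sum = 473 = 111011001
1s count = 6

even parity (6 ones in 111011001)


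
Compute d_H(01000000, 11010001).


XOR: 10010001
Count of 1s: 3

3


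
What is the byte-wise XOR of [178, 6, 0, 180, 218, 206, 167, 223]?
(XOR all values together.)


XOR chain: 178 ^ 6 ^ 0 ^ 180 ^ 218 ^ 206 ^ 167 ^ 223 = 108

108


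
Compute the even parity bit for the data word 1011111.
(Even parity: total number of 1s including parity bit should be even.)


Number of 1s in data: 6
Parity bit: 0

0


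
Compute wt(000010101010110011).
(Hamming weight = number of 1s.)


Counting 1s in 000010101010110011

8


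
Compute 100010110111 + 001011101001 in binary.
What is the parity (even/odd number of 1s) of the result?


100010110111 = 2231
001011101001 = 745
Sum = 2976 = 101110100000
1s count = 5

odd parity (5 ones in 101110100000)


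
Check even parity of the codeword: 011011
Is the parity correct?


Number of 1s: 4

Yes, parity is correct (4 ones)


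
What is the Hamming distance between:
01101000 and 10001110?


XOR: 11100110
Count of 1s: 5

5


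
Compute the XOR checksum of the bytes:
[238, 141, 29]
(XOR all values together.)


XOR chain: 238 ^ 141 ^ 29 = 126

126


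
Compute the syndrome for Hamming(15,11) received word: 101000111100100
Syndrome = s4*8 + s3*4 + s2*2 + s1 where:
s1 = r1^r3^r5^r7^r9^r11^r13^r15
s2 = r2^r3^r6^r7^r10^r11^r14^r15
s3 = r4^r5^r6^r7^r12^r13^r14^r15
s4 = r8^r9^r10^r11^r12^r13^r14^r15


s1=1, s2=1, s3=0, s4=0

Syndrome = 3 (error at position 3)


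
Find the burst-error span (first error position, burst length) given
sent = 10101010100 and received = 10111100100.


XOR: 00010110000

Burst at position 3, length 4


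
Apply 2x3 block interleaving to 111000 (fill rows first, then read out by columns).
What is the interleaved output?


Matrix:
  111
  000
Read columns: 101010

101010


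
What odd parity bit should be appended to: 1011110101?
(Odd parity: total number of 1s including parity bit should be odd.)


Number of 1s in data: 7
Parity bit: 0

0


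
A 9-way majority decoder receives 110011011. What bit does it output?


Ones: 6 out of 9
Threshold: 5

1 (6/9 voted 1)


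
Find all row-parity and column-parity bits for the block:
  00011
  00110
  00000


Row parities: 000
Column parities: 00101

Row P: 000, Col P: 00101, Corner: 0


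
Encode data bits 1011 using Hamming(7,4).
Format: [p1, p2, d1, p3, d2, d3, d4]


Parity bits: p1=0, p2=1, p3=0

0110011


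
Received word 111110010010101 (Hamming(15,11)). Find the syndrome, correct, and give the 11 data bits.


Syndrome = 0: no error detected

Data: 11000010101 (no errors)


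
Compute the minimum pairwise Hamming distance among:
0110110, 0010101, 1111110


Comparing all pairs, minimum distance: 2
Can detect 1 errors, correct 0 errors

2


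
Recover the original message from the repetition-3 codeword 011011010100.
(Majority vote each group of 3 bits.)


Groups: 011, 011, 010, 100
Majority votes: 1100

1100


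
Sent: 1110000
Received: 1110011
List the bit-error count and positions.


XOR: 0000011

2 error(s) at position(s): 5, 6


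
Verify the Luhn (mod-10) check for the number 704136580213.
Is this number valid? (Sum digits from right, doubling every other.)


Luhn sum = 42
42 mod 10 = 2

Invalid (Luhn sum mod 10 = 2)


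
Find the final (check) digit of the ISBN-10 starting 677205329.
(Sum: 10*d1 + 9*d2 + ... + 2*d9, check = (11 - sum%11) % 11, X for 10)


Weighted sum: 254
254 mod 11 = 1

Check digit: X


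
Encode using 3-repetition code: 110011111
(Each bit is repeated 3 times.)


Each bit -> 3 copies

111111000000111111111111111


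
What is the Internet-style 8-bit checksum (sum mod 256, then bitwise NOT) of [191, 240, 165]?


Sum = 596 mod 256 = 84
Complement = 171

171


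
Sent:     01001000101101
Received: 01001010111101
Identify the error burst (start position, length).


XOR: 00000010010000

Burst at position 6, length 4


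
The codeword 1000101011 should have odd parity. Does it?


Number of 1s: 5

Yes, parity is correct (5 ones)


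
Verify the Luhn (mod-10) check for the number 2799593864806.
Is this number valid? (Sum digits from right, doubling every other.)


Luhn sum = 77
77 mod 10 = 7

Invalid (Luhn sum mod 10 = 7)


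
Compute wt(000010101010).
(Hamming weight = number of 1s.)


Counting 1s in 000010101010

4


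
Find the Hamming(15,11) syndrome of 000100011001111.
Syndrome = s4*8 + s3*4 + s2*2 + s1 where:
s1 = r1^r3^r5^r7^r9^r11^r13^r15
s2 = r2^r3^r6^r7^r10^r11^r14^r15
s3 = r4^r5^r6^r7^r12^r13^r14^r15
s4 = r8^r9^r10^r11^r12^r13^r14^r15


s1=1, s2=0, s3=1, s4=0

Syndrome = 5 (error at position 5)


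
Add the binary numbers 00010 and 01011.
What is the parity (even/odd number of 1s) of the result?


00010 = 2
01011 = 11
Sum = 13 = 1101
1s count = 3

odd parity (3 ones in 1101)


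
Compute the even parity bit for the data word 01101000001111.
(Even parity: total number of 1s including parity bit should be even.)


Number of 1s in data: 7
Parity bit: 1

1


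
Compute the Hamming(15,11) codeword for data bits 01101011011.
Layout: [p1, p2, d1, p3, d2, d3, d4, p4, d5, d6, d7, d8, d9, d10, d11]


Parity bits: p1=0, p2=0, p3=1, p4=1

000111011011011


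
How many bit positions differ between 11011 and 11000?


XOR: 00011
Count of 1s: 2

2


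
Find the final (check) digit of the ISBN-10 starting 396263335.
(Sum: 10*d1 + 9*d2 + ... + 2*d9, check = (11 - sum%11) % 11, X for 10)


Weighted sum: 255
255 mod 11 = 2

Check digit: 9


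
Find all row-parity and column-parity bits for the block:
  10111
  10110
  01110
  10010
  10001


Row parities: 01100
Column parities: 01100

Row P: 01100, Col P: 01100, Corner: 0


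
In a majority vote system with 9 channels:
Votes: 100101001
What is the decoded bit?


Ones: 4 out of 9
Threshold: 5

0 (4/9 voted 1)


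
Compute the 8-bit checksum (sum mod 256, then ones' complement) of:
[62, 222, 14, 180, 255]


Sum = 733 mod 256 = 221
Complement = 34

34


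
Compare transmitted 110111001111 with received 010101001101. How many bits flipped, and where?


XOR: 100010000010

3 error(s) at position(s): 0, 4, 10


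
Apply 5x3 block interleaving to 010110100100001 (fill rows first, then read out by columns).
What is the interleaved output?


Matrix:
  010
  110
  100
  100
  001
Read columns: 011101100000001

011101100000001


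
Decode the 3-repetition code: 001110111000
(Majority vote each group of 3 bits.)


Groups: 001, 110, 111, 000
Majority votes: 0110

0110


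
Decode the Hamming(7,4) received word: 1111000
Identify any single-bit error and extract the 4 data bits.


Syndrome = 4: error at position 4

Data: 1000 (corrected bit 4)


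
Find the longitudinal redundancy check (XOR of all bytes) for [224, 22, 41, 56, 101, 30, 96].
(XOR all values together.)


XOR chain: 224 ^ 22 ^ 41 ^ 56 ^ 101 ^ 30 ^ 96 = 252

252


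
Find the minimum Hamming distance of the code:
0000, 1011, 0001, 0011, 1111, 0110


Comparing all pairs, minimum distance: 1
Can detect 0 errors, correct 0 errors

1


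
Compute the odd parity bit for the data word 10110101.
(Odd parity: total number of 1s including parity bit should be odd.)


Number of 1s in data: 5
Parity bit: 0

0


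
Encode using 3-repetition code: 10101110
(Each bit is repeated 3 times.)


Each bit -> 3 copies

111000111000111111111000


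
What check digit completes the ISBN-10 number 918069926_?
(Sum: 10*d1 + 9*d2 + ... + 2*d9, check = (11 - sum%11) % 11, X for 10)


Weighted sum: 298
298 mod 11 = 1

Check digit: X


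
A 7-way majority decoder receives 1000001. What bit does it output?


Ones: 2 out of 7
Threshold: 4

0 (2/7 voted 1)


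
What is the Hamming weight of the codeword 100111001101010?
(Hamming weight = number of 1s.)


Counting 1s in 100111001101010

8


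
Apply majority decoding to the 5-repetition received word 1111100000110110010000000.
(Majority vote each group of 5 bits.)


Groups: 11111, 00000, 11011, 00100, 00000
Majority votes: 10100

10100


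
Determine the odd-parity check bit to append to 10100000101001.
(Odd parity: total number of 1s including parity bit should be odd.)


Number of 1s in data: 5
Parity bit: 0

0


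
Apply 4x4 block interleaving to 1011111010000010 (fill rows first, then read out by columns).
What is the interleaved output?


Matrix:
  1011
  1110
  1000
  0010
Read columns: 1110010011011000

1110010011011000


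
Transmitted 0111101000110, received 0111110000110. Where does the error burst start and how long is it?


XOR: 0000011000000

Burst at position 5, length 2


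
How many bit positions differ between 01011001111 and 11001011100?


XOR: 10010010011
Count of 1s: 5

5


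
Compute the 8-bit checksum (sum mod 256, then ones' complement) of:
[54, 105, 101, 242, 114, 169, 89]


Sum = 874 mod 256 = 106
Complement = 149

149


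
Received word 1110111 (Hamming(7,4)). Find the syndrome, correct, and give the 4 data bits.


Syndrome = 4: error at position 4

Data: 1111 (corrected bit 4)


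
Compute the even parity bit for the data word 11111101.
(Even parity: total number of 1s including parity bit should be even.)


Number of 1s in data: 7
Parity bit: 1

1


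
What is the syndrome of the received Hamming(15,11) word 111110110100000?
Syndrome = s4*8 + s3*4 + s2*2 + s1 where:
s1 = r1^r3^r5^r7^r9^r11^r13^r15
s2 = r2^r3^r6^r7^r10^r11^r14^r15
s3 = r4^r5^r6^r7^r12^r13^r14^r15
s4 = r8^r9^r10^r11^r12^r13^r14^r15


s1=0, s2=0, s3=1, s4=0

Syndrome = 4 (error at position 4)


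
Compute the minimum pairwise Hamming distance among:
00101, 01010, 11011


Comparing all pairs, minimum distance: 2
Can detect 1 errors, correct 0 errors

2


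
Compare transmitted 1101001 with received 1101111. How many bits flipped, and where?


XOR: 0000110

2 error(s) at position(s): 4, 5


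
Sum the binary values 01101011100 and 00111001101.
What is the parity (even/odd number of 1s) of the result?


01101011100 = 860
00111001101 = 461
Sum = 1321 = 10100101001
1s count = 5

odd parity (5 ones in 10100101001)


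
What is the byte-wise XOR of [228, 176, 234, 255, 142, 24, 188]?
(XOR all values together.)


XOR chain: 228 ^ 176 ^ 234 ^ 255 ^ 142 ^ 24 ^ 188 = 107

107


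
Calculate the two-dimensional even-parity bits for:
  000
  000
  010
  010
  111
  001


Row parities: 001111
Column parities: 110

Row P: 001111, Col P: 110, Corner: 0


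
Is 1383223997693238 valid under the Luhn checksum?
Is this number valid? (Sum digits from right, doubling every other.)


Luhn sum = 86
86 mod 10 = 6

Invalid (Luhn sum mod 10 = 6)


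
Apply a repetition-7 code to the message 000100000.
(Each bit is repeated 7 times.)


Each bit -> 7 copies

000000000000000000000111111100000000000000000000000000000000000


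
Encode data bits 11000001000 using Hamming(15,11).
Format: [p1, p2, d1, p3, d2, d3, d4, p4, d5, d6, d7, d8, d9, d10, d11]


Parity bits: p1=0, p2=1, p3=0, p4=1

011010010001000
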